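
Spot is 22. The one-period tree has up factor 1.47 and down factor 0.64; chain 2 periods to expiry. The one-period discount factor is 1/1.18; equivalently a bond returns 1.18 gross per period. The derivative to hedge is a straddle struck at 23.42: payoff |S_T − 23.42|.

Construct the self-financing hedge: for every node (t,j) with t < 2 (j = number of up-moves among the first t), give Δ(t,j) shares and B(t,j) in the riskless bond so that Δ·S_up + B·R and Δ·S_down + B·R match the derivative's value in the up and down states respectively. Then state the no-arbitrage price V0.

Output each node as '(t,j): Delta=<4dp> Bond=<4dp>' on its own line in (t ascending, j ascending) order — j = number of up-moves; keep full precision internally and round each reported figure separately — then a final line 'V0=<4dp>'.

(0,0): Delta=0.4566 Bond=-0.5604
(1,0): Delta=-1.0000 Bond=19.8475
(1,1): Delta=0.7972 Bond=-11.6753
V0=9.4845

The replicating-portfolio and risk-neutral prices coincide; use p* = (1.18−0.64)/(1.47−0.64) = 0.6506 for the latter.
Terminal payoffs: V(2,0)=14.4088, V(2,1)=2.7224, V(2,2)=24.1198
(1,0): S=14.0800. Δ = (V_up−V_dn)/(S_up−S_dn) = (2.7224−14.4088)/(20.6976−9.0112) = -1.0000. V = [p*·2.7224 + (1−p*)·14.4088]/1.18 = 5.7675. B = V − Δ·S = 19.8475.
(1,1): S=32.3400. Δ = (V_up−V_dn)/(S_up−S_dn) = (24.1198−2.7224)/(47.5398−20.6976) = 0.7972. V = [p*·24.1198 + (1−p*)·2.7224]/1.18 = 14.1047. B = V − Δ·S = -11.6753.
(0,0): S=22.0000. Δ = (V_up−V_dn)/(S_up−S_dn) = (14.1047−5.7675)/(32.3400−14.0800) = 0.4566. V = [p*·14.1047 + (1−p*)·5.7675]/1.18 = 9.4845. B = V − Δ·S = -0.5604.
Self-financing check: at every node Δ·S+B equals the discounted successor values.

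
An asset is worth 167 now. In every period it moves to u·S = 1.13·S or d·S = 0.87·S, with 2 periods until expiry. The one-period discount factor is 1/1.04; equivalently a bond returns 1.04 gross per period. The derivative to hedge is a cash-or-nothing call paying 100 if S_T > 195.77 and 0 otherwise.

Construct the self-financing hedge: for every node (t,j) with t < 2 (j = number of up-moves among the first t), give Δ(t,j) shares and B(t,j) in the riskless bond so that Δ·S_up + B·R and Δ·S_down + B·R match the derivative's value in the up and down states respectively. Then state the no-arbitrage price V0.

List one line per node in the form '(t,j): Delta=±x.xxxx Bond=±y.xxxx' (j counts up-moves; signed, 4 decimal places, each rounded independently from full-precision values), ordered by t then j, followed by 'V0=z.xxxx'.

(0,0): Delta=1.4479 Bond=-202.2809
(1,0): Delta=0.0000 Bond=0.0000
(1,1): Delta=2.0381 Bond=-321.7456
V0=39.5261

Since d<R<u, set p* = (R−d)/(u−d) = 0.6538; price each node as the discounted p*-expectation of its children.
Terminal payoffs: V(2,0)=0.0000, V(2,1)=0.0000, V(2,2)=100.0000
(1,0): S=145.2900. Δ = (V_up−V_dn)/(S_up−S_dn) = (0.0000−0.0000)/(164.1777−126.4023) = 0.0000. V = [p*·0.0000 + (1−p*)·0.0000]/1.04 = 0.0000. B = V − Δ·S = 0.0000.
(1,1): S=188.7100. Δ = (V_up−V_dn)/(S_up−S_dn) = (100.0000−0.0000)/(213.2423−164.1777) = 2.0381. V = [p*·100.0000 + (1−p*)·0.0000]/1.04 = 62.8698. B = V − Δ·S = -321.7456.
(0,0): S=167.0000. Δ = (V_up−V_dn)/(S_up−S_dn) = (62.8698−0.0000)/(188.7100−145.2900) = 1.4479. V = [p*·62.8698 + (1−p*)·0.0000]/1.04 = 39.5261. B = V − Δ·S = -202.2809.
Self-financing check: at every node Δ·S+B equals the discounted successor values.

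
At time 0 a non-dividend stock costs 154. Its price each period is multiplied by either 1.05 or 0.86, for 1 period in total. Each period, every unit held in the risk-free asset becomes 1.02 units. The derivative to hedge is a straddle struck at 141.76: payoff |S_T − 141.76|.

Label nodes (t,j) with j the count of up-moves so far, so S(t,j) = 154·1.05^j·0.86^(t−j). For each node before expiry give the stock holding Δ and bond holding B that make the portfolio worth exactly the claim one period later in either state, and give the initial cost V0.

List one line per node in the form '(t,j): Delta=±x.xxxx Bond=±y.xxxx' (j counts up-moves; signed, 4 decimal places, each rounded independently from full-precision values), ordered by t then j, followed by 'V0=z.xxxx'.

(0,0): Delta=0.3630 Bond=-37.9897
V0=17.9051

The replicating-portfolio and risk-neutral prices coincide; use p* = (1.02−0.86)/(1.05−0.86) = 0.8421 for the latter.
At expiry t=1: V(1,0)=9.3200, V(1,1)=19.9400
Node (0,0) S=154.0000: V=(p*·19.9400+(1−p*)·9.3200)/1.02=17.9051; Δ=(19.9400−9.3200)/(161.7000−132.4400)=0.3630; B=V−Δ·S=-37.9897
Self-financing check: at every node Δ·S+B equals the discounted successor values.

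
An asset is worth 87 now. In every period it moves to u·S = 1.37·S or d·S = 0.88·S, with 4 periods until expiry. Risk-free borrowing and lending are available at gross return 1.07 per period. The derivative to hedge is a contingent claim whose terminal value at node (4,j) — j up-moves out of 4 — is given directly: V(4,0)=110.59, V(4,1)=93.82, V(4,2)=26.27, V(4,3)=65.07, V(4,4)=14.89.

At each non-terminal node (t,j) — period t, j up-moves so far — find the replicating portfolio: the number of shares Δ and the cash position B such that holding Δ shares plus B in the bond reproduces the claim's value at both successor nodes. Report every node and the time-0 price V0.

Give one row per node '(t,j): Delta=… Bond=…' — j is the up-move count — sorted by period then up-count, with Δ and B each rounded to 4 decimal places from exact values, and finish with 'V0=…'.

(0,0): Delta=-0.4886 Bond=93.9571
(1,0): Delta=-0.7573 Bond=121.1080
(1,1): Delta=-0.2160 Bond=68.0492
(2,0): Delta=-1.0322 Bond=148.1063
(2,1): Delta=-0.4785 Bond=100.3422
(2,2): Delta=0.0502 Bond=29.3448
(3,0): Delta=-0.5773 Bond=131.5024
(3,1): Delta=-1.4936 Bond=201.0601
(3,2): Delta=0.5511 Bond=-40.5716
(3,3): Delta=-0.4578 Bond=145.0366
V0=51.4533

Risk-neutral probability p* = (R−d)/(u−d) = (1.07−0.88)/(1.37−0.88) = 0.3878.
Terminal values V(4,·): V(4,0)=110.5900, V(4,1)=93.8200, V(4,2)=26.2700, V(4,3)=65.0700, V(4,4)=14.8900
(3,0): S=59.2881. Δ = (V_up−V_dn)/(S_up−S_dn) = (93.8200−110.5900)/(81.2246−52.1735) = -0.5773. V = [p*·93.8200 + (1−p*)·110.5900]/1.07 = 97.2779. B = V − Δ·S = 131.5024.
(3,1): S=92.3007. Δ = (V_up−V_dn)/(S_up−S_dn) = (26.2700−93.8200)/(126.4520−81.2246) = -1.4936. V = [p*·26.2700 + (1−p*)·93.8200]/1.07 = 63.2029. B = V − Δ·S = 201.0601.
(3,2): S=143.6955. Δ = (V_up−V_dn)/(S_up−S_dn) = (65.0700−26.2700)/(196.8628−126.4520) = 0.5511. V = [p*·65.0700 + (1−p*)·26.2700]/1.07 = 38.6121. B = V − Δ·S = -40.5716.
(3,3): S=223.7077. Δ = (V_up−V_dn)/(S_up−S_dn) = (14.8900−65.0700)/(306.4796−196.8628) = -0.4578. V = [p*·14.8900 + (1−p*)·65.0700]/1.07 = 42.6285. B = V − Δ·S = 145.0366.
(2,0): S=67.3728. Δ = (V_up−V_dn)/(S_up−S_dn) = (63.2029−97.2779)/(92.3007−59.2881) = -1.0322. V = [p*·63.2029 + (1−p*)·97.2779]/1.07 = 78.5656. B = V − Δ·S = 148.1063.
(2,1): S=104.8872. Δ = (V_up−V_dn)/(S_up−S_dn) = (38.6121−63.2029)/(143.6955−92.3007) = -0.4785. V = [p*·38.6121 + (1−p*)·63.2029]/1.07 = 50.1567. B = V − Δ·S = 100.3422.
(2,2): S=163.2903. Δ = (V_up−V_dn)/(S_up−S_dn) = (42.6285−38.6121)/(223.7077−143.6955) = 0.0502. V = [p*·42.6285 + (1−p*)·38.6121]/1.07 = 37.5415. B = V − Δ·S = 29.3448.
(1,0): S=76.5600. Δ = (V_up−V_dn)/(S_up−S_dn) = (50.1567−78.5656)/(104.8872−67.3728) = -0.7573. V = [p*·50.1567 + (1−p*)·78.5656]/1.07 = 63.1307. B = V − Δ·S = 121.1080.
(1,1): S=119.1900. Δ = (V_up−V_dn)/(S_up−S_dn) = (37.5415−50.1567)/(163.2903−104.8872) = -0.2160. V = [p*·37.5415 + (1−p*)·50.1567]/1.07 = 42.3038. B = V − Δ·S = 68.0492.
(0,0): S=87.0000. Δ = (V_up−V_dn)/(S_up−S_dn) = (42.3038−63.1307)/(119.1900−76.5600) = -0.4886. V = [p*·42.3038 + (1−p*)·63.1307]/1.07 = 51.4533. B = V − Δ·S = 93.9571.
Check: Δ(0,0)·S0 + B(0,0) = 51.4533 = V0.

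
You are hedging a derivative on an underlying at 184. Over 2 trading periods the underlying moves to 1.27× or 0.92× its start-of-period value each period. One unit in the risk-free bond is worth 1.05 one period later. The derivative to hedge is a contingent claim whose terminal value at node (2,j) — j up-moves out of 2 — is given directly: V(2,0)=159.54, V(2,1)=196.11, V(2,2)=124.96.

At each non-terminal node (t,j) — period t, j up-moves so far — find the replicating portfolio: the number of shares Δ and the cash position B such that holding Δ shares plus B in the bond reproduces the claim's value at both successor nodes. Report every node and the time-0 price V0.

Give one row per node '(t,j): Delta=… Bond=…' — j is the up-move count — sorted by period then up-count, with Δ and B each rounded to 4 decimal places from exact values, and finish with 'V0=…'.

Since d<R<u, set p* = (R−d)/(u−d) = 0.3714; price each node as the discounted p*-expectation of its children.
At expiry t=2: V(2,0)=159.5400, V(2,1)=196.1100, V(2,2)=124.9600
  t=1,j=0: stock 169.2800 → up 214.9856 (V=196.1100), down 155.7376 (V=159.5400). Price 164.8792; hedge Δ=0.6172, bond B=60.3935.
  t=1,j=1: stock 233.6800 → up 296.7736 (V=124.9600), down 214.9856 (V=196.1100). Price 161.6027; hedge Δ=-0.8699, bond B=364.8884.
  t=0,j=0: stock 184.0000 → up 233.6800 (V=161.6027), down 169.2800 (V=164.8792). Price 155.8688; hedge Δ=-0.0509, bond B=165.2301.
Check: Δ(0,0)·S0 + B(0,0) = 155.8688 = V0.

(0,0): Delta=-0.0509 Bond=165.2301
(1,0): Delta=0.6172 Bond=60.3935
(1,1): Delta=-0.8699 Bond=364.8884
V0=155.8688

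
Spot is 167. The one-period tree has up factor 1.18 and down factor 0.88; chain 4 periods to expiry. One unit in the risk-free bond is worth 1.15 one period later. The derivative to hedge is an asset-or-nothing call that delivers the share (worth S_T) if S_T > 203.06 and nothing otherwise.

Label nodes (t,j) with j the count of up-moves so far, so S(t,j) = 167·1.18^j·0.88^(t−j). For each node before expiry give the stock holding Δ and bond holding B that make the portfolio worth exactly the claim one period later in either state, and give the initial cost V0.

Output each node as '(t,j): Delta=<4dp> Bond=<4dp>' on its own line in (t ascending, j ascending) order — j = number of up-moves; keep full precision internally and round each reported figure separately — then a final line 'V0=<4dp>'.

(0,0): Delta=1.5576 Bond=-98.4060
(1,0): Delta=3.3544 Bond=-377.2229
(1,1): Delta=1.4087 Bond=-83.8273
(2,0): Delta=0.0000 Bond=0.0000
(2,1): Delta=3.6323 Bond=-482.0071
(2,2): Delta=1.2245 Bond=-53.5563
(3,0): Delta=0.0000 Bond=0.0000
(3,1): Delta=0.0000 Bond=0.0000
(3,2): Delta=3.9333 Bond=-615.8979
(3,3): Delta=1.0000 Bond=0.0000
V0=161.7142

Under the risk-neutral measure, an up-move has probability p* = (R−d)/(u−d) = 0.9000 and values discount at R = 1.15.
Terminal values V(4,·): V(4,0)=0.0000, V(4,1)=0.0000, V(4,2)=0.0000, V(4,3)=241.4600, V(4,4)=323.7759
Node (3,0) S=113.8058: V=(p*·0.0000+(1−p*)·0.0000)/1.15=0.0000; Δ=(0.0000−0.0000)/(134.2909−100.1491)=0.0000; B=V−Δ·S=0.0000
Node (3,1) S=152.6033: V=(p*·0.0000+(1−p*)·0.0000)/1.15=0.0000; Δ=(0.0000−0.0000)/(180.0719−134.2909)=0.0000; B=V−Δ·S=0.0000
Node (3,2) S=204.6271: V=(p*·241.4600+(1−p*)·0.0000)/1.15=188.9687; Δ=(241.4600−0.0000)/(241.4600−180.0719)=3.9333; B=V−Δ·S=-615.8979
Node (3,3) S=274.3863: V=(p*·323.7759+(1−p*)·241.4600)/1.15=274.3863; Δ=(323.7759−241.4600)/(323.7759−241.4600)=1.0000; B=V−Δ·S=0.0000
Node (2,0) S=129.3248: V=(p*·0.0000+(1−p*)·0.0000)/1.15=0.0000; Δ=(0.0000−0.0000)/(152.6033−113.8058)=0.0000; B=V−Δ·S=0.0000
Node (2,1) S=173.4128: V=(p*·188.9687+(1−p*)·0.0000)/1.15=147.8885; Δ=(188.9687−0.0000)/(204.6271−152.6033)=3.6323; B=V−Δ·S=-482.0071
Node (2,2) S=232.5308: V=(p*·274.3863+(1−p*)·188.9687)/1.15=231.1692; Δ=(274.3863−188.9687)/(274.3863−204.6271)=1.2245; B=V−Δ·S=-53.5563
Node (1,0) S=146.9600: V=(p*·147.8885+(1−p*)·0.0000)/1.15=115.7389; Δ=(147.8885−0.0000)/(173.4128−129.3248)=3.3544; B=V−Δ·S=-377.2229
Node (1,1) S=197.0600: V=(p*·231.1692+(1−p*)·147.8885)/1.15=193.7749; Δ=(231.1692−147.8885)/(232.5308−173.4128)=1.4087; B=V−Δ·S=-83.8273
Node (0,0) S=167.0000: V=(p*·193.7749+(1−p*)·115.7389)/1.15=161.7142; Δ=(193.7749−115.7389)/(197.0600−146.9600)=1.5576; B=V−Δ·S=-98.4060
Check: Δ(0,0)·S0 + B(0,0) = 161.7142 = V0.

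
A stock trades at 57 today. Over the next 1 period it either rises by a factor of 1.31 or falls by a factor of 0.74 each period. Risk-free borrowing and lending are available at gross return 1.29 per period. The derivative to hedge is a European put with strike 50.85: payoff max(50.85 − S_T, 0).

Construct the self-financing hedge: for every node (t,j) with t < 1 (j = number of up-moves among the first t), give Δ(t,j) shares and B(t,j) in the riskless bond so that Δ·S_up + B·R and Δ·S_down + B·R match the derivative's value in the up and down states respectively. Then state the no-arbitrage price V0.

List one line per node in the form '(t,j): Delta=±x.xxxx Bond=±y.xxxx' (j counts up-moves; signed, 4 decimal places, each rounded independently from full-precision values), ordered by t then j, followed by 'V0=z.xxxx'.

Risk-neutral probability p* = (R−d)/(u−d) = (1.29−0.74)/(1.31−0.74) = 0.9649.
At expiry t=1: V(1,0)=8.6700, V(1,1)=0.0000
(0,0): S=57.0000. Δ = (V_up−V_dn)/(S_up−S_dn) = (0.0000−8.6700)/(74.6700−42.1800) = -0.2669. V = [p*·0.0000 + (1−p*)·8.6700]/1.29 = 0.2358. B = V − Δ·S = 15.4463.
Root portfolio cost Δ·57+B reproduces V0=0.2358.

(0,0): Delta=-0.2669 Bond=15.4463
V0=0.2358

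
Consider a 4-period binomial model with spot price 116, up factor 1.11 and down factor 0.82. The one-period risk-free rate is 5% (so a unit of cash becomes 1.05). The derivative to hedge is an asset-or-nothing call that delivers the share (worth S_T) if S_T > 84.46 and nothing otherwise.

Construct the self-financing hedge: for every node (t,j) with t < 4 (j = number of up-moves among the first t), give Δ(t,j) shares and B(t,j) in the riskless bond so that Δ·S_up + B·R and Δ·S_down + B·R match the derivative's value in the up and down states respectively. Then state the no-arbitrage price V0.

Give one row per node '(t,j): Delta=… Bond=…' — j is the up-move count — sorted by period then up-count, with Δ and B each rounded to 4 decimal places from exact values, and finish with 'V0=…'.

The replicating-portfolio and risk-neutral prices coincide; use p* = (1.05−0.82)/(1.11−0.82) = 0.7931 for the latter.
At expiry t=4: V(4,0)=0.0000, V(4,1)=0.0000, V(4,2)=96.1018, V(4,3)=130.0891, V(4,4)=176.0962
  t=3,j=0: stock 63.9587 → up 70.9941 (V=0.0000), down 52.4461 (V=0.0000). Price 0.0000; hedge Δ=0.0000, bond B=0.0000.
  t=3,j=1: stock 86.5782 → up 96.1018 (V=96.1018), down 70.9941 (V=0.0000). Price 72.5892; hedge Δ=3.8276, bond B=-258.7964.
  t=3,j=2: stock 117.1974 → up 130.0891 (V=130.0891), down 96.1018 (V=96.1018). Price 117.1974; hedge Δ=1.0000, bond B=0.0000.
  t=3,j=3: stock 158.6452 → up 176.0962 (V=176.0962), down 130.0891 (V=130.0891). Price 158.6452; hedge Δ=1.0000, bond B=0.0000.
  t=2,j=0: stock 77.9984 → up 86.5782 (V=72.5892), down 63.9587 (V=0.0000). Price 54.8293; hedge Δ=3.2091, bond B=-195.4784.
  t=2,j=1: stock 105.5832 → up 117.1974 (V=117.1974), down 86.5782 (V=72.5892). Price 102.8267; hedge Δ=1.4569, bond B=-50.9944.
  t=2,j=2: stock 142.9236 → up 158.6452 (V=158.6452), down 117.1974 (V=117.1974). Price 142.9236; hedge Δ=1.0000, bond B=0.0000.
  t=1,j=0: stock 95.1200 → up 105.5832 (V=102.8267), down 77.9984 (V=54.8293). Price 88.4726; hedge Δ=1.7400, bond B=-77.0358.
  t=1,j=1: stock 128.7600 → up 142.9236 (V=142.9236), down 105.5832 (V=102.8267). Price 128.2169; hedge Δ=1.0738, bond B=-10.0482.
  t=0,j=0: stock 116.0000 → up 128.7600 (V=128.2169), down 95.1200 (V=88.4726). Price 114.2799; hedge Δ=1.1815, bond B=-22.7692.
Root portfolio cost Δ·116+B reproduces V0=114.2799.

(0,0): Delta=1.1815 Bond=-22.7692
(1,0): Delta=1.7400 Bond=-77.0358
(1,1): Delta=1.0738 Bond=-10.0482
(2,0): Delta=3.2091 Bond=-195.4784
(2,1): Delta=1.4569 Bond=-50.9944
(2,2): Delta=1.0000 Bond=0.0000
(3,0): Delta=0.0000 Bond=0.0000
(3,1): Delta=3.8276 Bond=-258.7964
(3,2): Delta=1.0000 Bond=0.0000
(3,3): Delta=1.0000 Bond=0.0000
V0=114.2799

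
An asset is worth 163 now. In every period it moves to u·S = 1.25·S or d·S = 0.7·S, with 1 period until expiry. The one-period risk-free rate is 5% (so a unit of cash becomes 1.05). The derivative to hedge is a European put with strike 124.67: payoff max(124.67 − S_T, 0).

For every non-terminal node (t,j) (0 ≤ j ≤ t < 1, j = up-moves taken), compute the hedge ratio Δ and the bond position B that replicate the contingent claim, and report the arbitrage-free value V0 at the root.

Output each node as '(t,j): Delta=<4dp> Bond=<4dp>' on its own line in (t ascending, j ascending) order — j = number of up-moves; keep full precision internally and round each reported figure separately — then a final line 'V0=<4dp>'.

Under the risk-neutral measure, an up-move has probability p* = (R−d)/(u−d) = 0.6364 and values discount at R = 1.05.
At expiry t=1: V(1,0)=10.5700, V(1,1)=0.0000
Node (0,0) S=163.0000: V=(p*·0.0000+(1−p*)·10.5700)/1.05=3.6606; Δ=(0.0000−10.5700)/(203.7500−114.1000)=-0.1179; B=V−Δ·S=22.8788
Check: Δ(0,0)·S0 + B(0,0) = 3.6606 = V0.

(0,0): Delta=-0.1179 Bond=22.8788
V0=3.6606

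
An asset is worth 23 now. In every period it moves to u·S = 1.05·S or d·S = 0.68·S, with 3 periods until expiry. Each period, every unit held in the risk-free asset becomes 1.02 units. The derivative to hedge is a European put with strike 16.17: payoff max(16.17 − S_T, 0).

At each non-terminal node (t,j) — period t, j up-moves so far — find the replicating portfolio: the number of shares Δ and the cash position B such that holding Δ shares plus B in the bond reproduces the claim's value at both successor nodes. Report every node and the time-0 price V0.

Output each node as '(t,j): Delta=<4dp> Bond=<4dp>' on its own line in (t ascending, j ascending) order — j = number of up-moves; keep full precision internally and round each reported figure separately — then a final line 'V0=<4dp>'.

Risk-neutral probability p* = (R−d)/(u−d) = (1.02−0.68)/(1.05−0.68) = 0.9189.
At expiry t=3: V(3,0)=8.9381, V(3,1)=5.0030, V(3,2)=0.0000, V(3,3)=0.0000
  t=2,j=0: stock 10.6352 → up 11.1670 (V=5.0030), down 7.2319 (V=8.9381). Price 5.2177; hedge Δ=-1.0000, bond B=15.8529.
  t=2,j=1: stock 16.4220 → up 17.2431 (V=0.0000), down 11.1670 (V=5.0030). Price 0.3977; hedge Δ=-0.8234, bond B=13.9194.
  t=2,j=2: stock 25.3575 → up 26.6254 (V=0.0000), down 17.2431 (V=0.0000). Price 0.0000; hedge Δ=0.0000, bond B=0.0000.
  t=1,j=0: stock 15.6400 → up 16.4220 (V=0.3977), down 10.6352 (V=5.2177). Price 0.7731; hedge Δ=-0.8329, bond B=13.8002.
  t=1,j=1: stock 24.1500 → up 25.3575 (V=0.0000), down 16.4220 (V=0.3977). Price 0.0316; hedge Δ=-0.0445, bond B=1.1065.
  t=0,j=0: stock 23.0000 → up 24.1500 (V=0.0316), down 15.6400 (V=0.7731). Price 0.0899; hedge Δ=-0.0871, bond B=2.0938.
Root portfolio cost Δ·23+B reproduces V0=0.0899.

(0,0): Delta=-0.0871 Bond=2.0938
(1,0): Delta=-0.8329 Bond=13.8002
(1,1): Delta=-0.0445 Bond=1.1065
(2,0): Delta=-1.0000 Bond=15.8529
(2,1): Delta=-0.8234 Bond=13.9194
(2,2): Delta=0.0000 Bond=0.0000
V0=0.0899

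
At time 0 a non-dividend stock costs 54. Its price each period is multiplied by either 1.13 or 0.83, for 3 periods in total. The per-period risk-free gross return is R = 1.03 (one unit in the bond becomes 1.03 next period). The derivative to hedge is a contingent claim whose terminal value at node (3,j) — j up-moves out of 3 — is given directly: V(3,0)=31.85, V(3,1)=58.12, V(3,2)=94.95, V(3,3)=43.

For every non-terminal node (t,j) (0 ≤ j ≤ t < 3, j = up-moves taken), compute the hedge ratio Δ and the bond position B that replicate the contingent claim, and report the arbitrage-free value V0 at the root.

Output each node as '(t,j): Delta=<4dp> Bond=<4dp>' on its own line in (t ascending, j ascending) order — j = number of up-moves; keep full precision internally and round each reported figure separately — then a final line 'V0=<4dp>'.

Since d<R<u, set p* = (R−d)/(u−d) = 0.6667; price each node as the discounted p*-expectation of its children.
Terminal values V(3,·): V(3,0)=31.8500, V(3,1)=58.1200, V(3,2)=94.9500, V(3,3)=43.0000
(2,0): S=37.2006. Δ = (V_up−V_dn)/(S_up−S_dn) = (58.1200−31.8500)/(42.0367−30.8765) = 2.3539. V = [p*·58.1200 + (1−p*)·31.8500]/1.03 = 47.9256. B = V − Δ·S = -39.6411.
(2,1): S=50.6466. Δ = (V_up−V_dn)/(S_up−S_dn) = (94.9500−58.1200)/(57.2307−42.0367) = 2.4240. V = [p*·94.9500 + (1−p*)·58.1200]/1.03 = 80.2654. B = V − Δ·S = -42.5013.
(2,2): S=68.9526. Δ = (V_up−V_dn)/(S_up−S_dn) = (43.0000−94.9500)/(77.9164−57.2307) = -2.5114. V = [p*·43.0000 + (1−p*)·94.9500]/1.03 = 58.5599. B = V − Δ·S = 231.7265.
(1,0): S=44.8200. Δ = (V_up−V_dn)/(S_up−S_dn) = (80.2654−47.9256)/(50.6466−37.2006) = 2.4052. V = [p*·80.2654 + (1−p*)·47.9256]/1.03 = 67.4616. B = V − Δ·S = -40.3378.
(1,1): S=61.0200. Δ = (V_up−V_dn)/(S_up−S_dn) = (58.5599−80.2654)/(68.9526−50.6466) = -1.1857. V = [p*·58.5599 + (1−p*)·80.2654]/1.03 = 63.8787. B = V − Δ·S = 136.2303.
(0,0): S=54.0000. Δ = (V_up−V_dn)/(S_up−S_dn) = (63.8787−67.4616)/(61.0200−44.8200) = -0.2212. V = [p*·63.8787 + (1−p*)·67.4616]/1.03 = 63.1777. B = V − Δ·S = 75.1207.
Self-financing check: at every node Δ·S+B equals the discounted successor values.

(0,0): Delta=-0.2212 Bond=75.1207
(1,0): Delta=2.4052 Bond=-40.3378
(1,1): Delta=-1.1857 Bond=136.2303
(2,0): Delta=2.3539 Bond=-39.6411
(2,1): Delta=2.4240 Bond=-42.5013
(2,2): Delta=-2.5114 Bond=231.7265
V0=63.1777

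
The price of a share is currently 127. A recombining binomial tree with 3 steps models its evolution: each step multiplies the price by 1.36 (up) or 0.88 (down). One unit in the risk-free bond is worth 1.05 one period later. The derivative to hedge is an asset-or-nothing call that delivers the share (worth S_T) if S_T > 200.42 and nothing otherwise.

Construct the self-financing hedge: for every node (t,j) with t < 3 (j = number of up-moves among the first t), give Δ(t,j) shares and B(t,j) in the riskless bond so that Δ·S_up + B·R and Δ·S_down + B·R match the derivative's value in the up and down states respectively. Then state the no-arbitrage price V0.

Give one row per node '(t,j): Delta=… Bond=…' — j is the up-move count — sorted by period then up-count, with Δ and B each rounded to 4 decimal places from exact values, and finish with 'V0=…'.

Risk-neutral probability p* = (R−d)/(u−d) = (1.05−0.88)/(1.36−0.88) = 0.3542.
At expiry t=3: V(3,0)=0.0000, V(3,1)=0.0000, V(3,2)=206.7113, V(3,3)=319.4629
(2,0): S=98.3488. Δ = (V_up−V_dn)/(S_up−S_dn) = (0.0000−0.0000)/(133.7544−86.5469) = 0.0000. V = [p*·0.0000 + (1−p*)·0.0000]/1.05 = 0.0000. B = V − Δ·S = 0.0000.
(2,1): S=151.9936. Δ = (V_up−V_dn)/(S_up−S_dn) = (206.7113−0.0000)/(206.7113−133.7544) = 2.8333. V = [p*·206.7113 + (1−p*)·0.0000]/1.05 = 69.7240. B = V − Δ·S = -360.9245.
(2,2): S=234.8992. Δ = (V_up−V_dn)/(S_up−S_dn) = (319.4629−206.7113)/(319.4629−206.7113) = 1.0000. V = [p*·319.4629 + (1−p*)·206.7113]/1.05 = 234.8992. B = V − Δ·S = 0.0000.
(1,0): S=111.7600. Δ = (V_up−V_dn)/(S_up−S_dn) = (69.7240−0.0000)/(151.9936−98.3488) = 1.2997. V = [p*·69.7240 + (1−p*)·0.0000]/1.05 = 23.5180. B = V − Δ·S = -121.7404.
(1,1): S=172.7200. Δ = (V_up−V_dn)/(S_up−S_dn) = (234.8992−69.7240)/(234.8992−151.9936) = 1.9923. V = [p*·234.8992 + (1−p*)·69.7240]/1.05 = 122.1177. B = V − Δ·S = -221.9972.
(0,0): S=127.0000. Δ = (V_up−V_dn)/(S_up−S_dn) = (122.1177−23.5180)/(172.7200−111.7600) = 1.6174. V = [p*·122.1177 + (1−p*)·23.5180]/1.05 = 55.6559. B = V − Δ·S = -149.7600.
Root portfolio cost Δ·127+B reproduces V0=55.6559.

(0,0): Delta=1.6174 Bond=-149.7600
(1,0): Delta=1.2997 Bond=-121.7404
(1,1): Delta=1.9923 Bond=-221.9972
(2,0): Delta=0.0000 Bond=0.0000
(2,1): Delta=2.8333 Bond=-360.9245
(2,2): Delta=1.0000 Bond=0.0000
V0=55.6559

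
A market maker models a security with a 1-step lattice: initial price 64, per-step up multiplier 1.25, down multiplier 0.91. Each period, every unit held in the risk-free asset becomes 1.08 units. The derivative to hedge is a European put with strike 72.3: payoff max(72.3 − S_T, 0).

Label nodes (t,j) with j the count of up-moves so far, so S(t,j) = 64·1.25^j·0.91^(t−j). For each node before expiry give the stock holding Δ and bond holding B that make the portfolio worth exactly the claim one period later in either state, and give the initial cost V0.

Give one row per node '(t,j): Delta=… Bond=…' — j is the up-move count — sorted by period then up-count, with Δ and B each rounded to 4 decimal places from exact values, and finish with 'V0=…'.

(0,0): Delta=-0.6461 Bond=47.8622
V0=6.5093

Since d<R<u, set p* = (R−d)/(u−d) = 0.5000; price each node as the discounted p*-expectation of its children.
Terminal payoffs: V(1,0)=14.0600, V(1,1)=0.0000
(0,0): S=64.0000. Δ = (V_up−V_dn)/(S_up−S_dn) = (0.0000−14.0600)/(80.0000−58.2400) = -0.6461. V = [p*·0.0000 + (1−p*)·14.0600]/1.08 = 6.5093. B = V − Δ·S = 47.8622.
Self-financing check: at every node Δ·S+B equals the discounted successor values.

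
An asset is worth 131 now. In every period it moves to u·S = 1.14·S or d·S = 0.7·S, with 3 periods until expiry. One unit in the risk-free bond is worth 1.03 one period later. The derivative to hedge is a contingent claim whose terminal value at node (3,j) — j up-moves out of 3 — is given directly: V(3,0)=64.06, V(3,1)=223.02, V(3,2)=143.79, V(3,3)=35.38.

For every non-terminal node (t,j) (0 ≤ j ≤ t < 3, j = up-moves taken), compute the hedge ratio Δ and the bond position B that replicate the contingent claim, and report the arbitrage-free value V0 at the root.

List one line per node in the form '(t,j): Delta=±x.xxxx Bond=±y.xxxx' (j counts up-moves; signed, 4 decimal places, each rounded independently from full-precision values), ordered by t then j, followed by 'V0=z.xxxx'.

(0,0): Delta=-1.3206 Bond=271.7925
(1,0): Delta=-0.4736 Bond=202.2745
(1,1): Delta=-1.4940 Bond=305.8368
(2,0): Delta=5.6282 Bond=-183.3310
(2,1): Delta=-1.7225 Bond=338.9007
(2,2): Delta=-1.4472 Bond=307.0490
V0=98.7900

Risk-neutral probability p* = (R−d)/(u−d) = (1.03−0.7)/(1.14−0.7) = 0.7500.
Terminal values V(3,·): V(3,0)=64.0600, V(3,1)=223.0200, V(3,2)=143.7900, V(3,3)=35.3800
(2,0): S=64.1900. Δ = (V_up−V_dn)/(S_up−S_dn) = (223.0200−64.0600)/(73.1766−44.9330) = 5.6282. V = [p*·223.0200 + (1−p*)·64.0600]/1.03 = 177.9417. B = V − Δ·S = -183.3310.
(2,1): S=104.5380. Δ = (V_up−V_dn)/(S_up−S_dn) = (143.7900−223.0200)/(119.1733−73.1766) = -1.7225. V = [p*·143.7900 + (1−p*)·223.0200]/1.03 = 158.8325. B = V − Δ·S = 338.9007.
(2,2): S=170.2476. Δ = (V_up−V_dn)/(S_up−S_dn) = (35.3800−143.7900)/(194.0823−119.1733) = -1.4472. V = [p*·35.3800 + (1−p*)·143.7900]/1.03 = 60.6626. B = V − Δ·S = 307.0490.
(1,0): S=91.7000. Δ = (V_up−V_dn)/(S_up−S_dn) = (158.8325−177.9417)/(104.5380−64.1900) = -0.4736. V = [p*·158.8325 + (1−p*)·177.9417]/1.03 = 158.8445. B = V − Δ·S = 202.2745.
(1,1): S=149.3400. Δ = (V_up−V_dn)/(S_up−S_dn) = (60.6626−158.8325)/(170.2476−104.5380) = -1.4940. V = [p*·60.6626 + (1−p*)·158.8325]/1.03 = 82.7234. B = V − Δ·S = 305.8368.
(0,0): S=131.0000. Δ = (V_up−V_dn)/(S_up−S_dn) = (82.7234−158.8445)/(149.3400−91.7000) = -1.3206. V = [p*·82.7234 + (1−p*)·158.8445]/1.03 = 98.7900. B = V − Δ·S = 271.7925.
The time-0 hedge costs 98.7900, which is the no-arbitrage price.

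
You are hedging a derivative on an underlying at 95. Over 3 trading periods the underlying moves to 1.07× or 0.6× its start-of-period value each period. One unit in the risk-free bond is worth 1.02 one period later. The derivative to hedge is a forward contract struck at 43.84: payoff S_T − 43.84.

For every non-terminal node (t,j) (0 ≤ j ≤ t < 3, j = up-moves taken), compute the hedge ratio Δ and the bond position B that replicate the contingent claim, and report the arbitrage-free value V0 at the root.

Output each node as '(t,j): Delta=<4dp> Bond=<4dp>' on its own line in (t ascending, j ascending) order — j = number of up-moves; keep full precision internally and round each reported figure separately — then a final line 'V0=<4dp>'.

(0,0): Delta=1.0000 Bond=-41.3114
(1,0): Delta=1.0000 Bond=-42.1376
(1,1): Delta=1.0000 Bond=-42.1376
(2,0): Delta=1.0000 Bond=-42.9804
(2,1): Delta=1.0000 Bond=-42.9804
(2,2): Delta=1.0000 Bond=-42.9804
V0=53.6886

Since d<R<u, set p* = (R−d)/(u−d) = 0.8936; price each node as the discounted p*-expectation of its children.
At expiry t=3: V(3,0)=-23.3200, V(3,1)=-7.2460, V(3,2)=21.4193, V(3,3)=72.5391
  t=2,j=0: stock 34.2000 → up 36.5940 (V=-7.2460), down 20.5200 (V=-23.3200). Price -8.7804; hedge Δ=1.0000, bond B=-42.9804.
  t=2,j=1: stock 60.9900 → up 65.2593 (V=21.4193), down 36.5940 (V=-7.2460). Price 18.0096; hedge Δ=1.0000, bond B=-42.9804.
  t=2,j=2: stock 108.7655 → up 116.3791 (V=72.5391), down 65.2593 (V=21.4193). Price 65.7851; hedge Δ=1.0000, bond B=-42.9804.
  t=1,j=0: stock 57.0000 → up 60.9900 (V=18.0096), down 34.2000 (V=-8.7804). Price 14.8624; hedge Δ=1.0000, bond B=-42.1376.
  t=1,j=1: stock 101.6500 → up 108.7655 (V=65.7851), down 60.9900 (V=18.0096). Price 59.5124; hedge Δ=1.0000, bond B=-42.1376.
  t=0,j=0: stock 95.0000 → up 101.6500 (V=59.5124), down 57.0000 (V=14.8624). Price 53.6886; hedge Δ=1.0000, bond B=-41.3114.
Each (Δ,B) replicates both successor values, so the strategy is self-financing and V0 is arbitrage-free.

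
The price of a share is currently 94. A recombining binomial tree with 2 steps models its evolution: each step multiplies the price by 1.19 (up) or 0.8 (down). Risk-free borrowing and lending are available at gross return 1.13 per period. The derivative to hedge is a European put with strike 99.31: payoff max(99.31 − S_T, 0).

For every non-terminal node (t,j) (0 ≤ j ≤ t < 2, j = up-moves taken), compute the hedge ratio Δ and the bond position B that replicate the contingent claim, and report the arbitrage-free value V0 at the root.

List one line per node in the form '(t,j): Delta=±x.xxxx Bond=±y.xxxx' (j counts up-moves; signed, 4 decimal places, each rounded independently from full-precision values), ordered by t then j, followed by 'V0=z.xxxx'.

(0,0): Delta=-0.3095 Bond=31.8251
(1,0): Delta=-1.0000 Bond=87.8850
(1,1): Delta=-0.2251 Bond=26.5219
V0=2.7284

The replicating-portfolio and risk-neutral prices coincide; use p* = (1.13−0.8)/(1.19−0.8) = 0.8462 for the latter.
Terminal payoffs: V(2,0)=39.1500, V(2,1)=9.8220, V(2,2)=0.0000
Node (1,0) S=75.2000: V=(p*·9.8220+(1−p*)·39.1500)/1.13=12.6850; Δ=(9.8220−39.1500)/(89.4880−60.1600)=-1.0000; B=V−Δ·S=87.8850
Node (1,1) S=111.8600: V=(p*·0.0000+(1−p*)·9.8220)/1.13=1.3372; Δ=(0.0000−9.8220)/(133.1134−89.4880)=-0.2251; B=V−Δ·S=26.5219
Node (0,0) S=94.0000: V=(p*·1.3372+(1−p*)·12.6850)/1.13=2.7284; Δ=(1.3372−12.6850)/(111.8600−75.2000)=-0.3095; B=V−Δ·S=31.8251
Check: Δ(0,0)·S0 + B(0,0) = 2.7284 = V0.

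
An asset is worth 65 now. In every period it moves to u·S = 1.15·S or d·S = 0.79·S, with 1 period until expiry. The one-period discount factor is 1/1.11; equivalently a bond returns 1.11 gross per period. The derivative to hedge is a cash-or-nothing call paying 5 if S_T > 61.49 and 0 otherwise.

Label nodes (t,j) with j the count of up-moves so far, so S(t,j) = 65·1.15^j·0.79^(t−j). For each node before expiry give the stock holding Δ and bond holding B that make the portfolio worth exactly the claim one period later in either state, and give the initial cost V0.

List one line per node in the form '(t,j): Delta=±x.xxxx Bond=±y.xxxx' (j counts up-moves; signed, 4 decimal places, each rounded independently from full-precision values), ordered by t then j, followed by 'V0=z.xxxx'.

(0,0): Delta=0.2137 Bond=-9.8849
V0=4.0040

No-arbitrage ⇒ martingale measure with p* = (R−d)/(u−d) = 0.8889.
Terminal payoffs: V(1,0)=0.0000, V(1,1)=5.0000
(0,0): S=65.0000. Δ = (V_up−V_dn)/(S_up−S_dn) = (5.0000−0.0000)/(74.7500−51.3500) = 0.2137. V = [p*·5.0000 + (1−p*)·0.0000]/1.11 = 4.0040. B = V − Δ·S = -9.8849.
Root portfolio cost Δ·65+B reproduces V0=4.0040.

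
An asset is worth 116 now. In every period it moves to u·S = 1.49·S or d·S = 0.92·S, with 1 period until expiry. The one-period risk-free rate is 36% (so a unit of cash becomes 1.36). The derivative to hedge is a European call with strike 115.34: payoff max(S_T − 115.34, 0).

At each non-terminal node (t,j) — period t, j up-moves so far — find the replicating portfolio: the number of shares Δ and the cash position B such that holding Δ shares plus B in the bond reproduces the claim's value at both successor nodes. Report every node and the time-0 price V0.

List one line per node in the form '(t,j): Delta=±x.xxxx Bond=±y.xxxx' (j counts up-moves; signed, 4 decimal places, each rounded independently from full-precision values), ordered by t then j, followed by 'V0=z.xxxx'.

(0,0): Delta=0.8696 Bond=-68.2405
V0=32.6367

No-arbitrage ⇒ martingale measure with p* = (R−d)/(u−d) = 0.7719.
Terminal values V(1,·): V(1,0)=0.0000, V(1,1)=57.5000
(0,0): S=116.0000. Δ = (V_up−V_dn)/(S_up−S_dn) = (57.5000−0.0000)/(172.8400−106.7200) = 0.8696. V = [p*·57.5000 + (1−p*)·0.0000]/1.36 = 32.6367. B = V − Δ·S = -68.2405.
The time-0 hedge costs 32.6367, which is the no-arbitrage price.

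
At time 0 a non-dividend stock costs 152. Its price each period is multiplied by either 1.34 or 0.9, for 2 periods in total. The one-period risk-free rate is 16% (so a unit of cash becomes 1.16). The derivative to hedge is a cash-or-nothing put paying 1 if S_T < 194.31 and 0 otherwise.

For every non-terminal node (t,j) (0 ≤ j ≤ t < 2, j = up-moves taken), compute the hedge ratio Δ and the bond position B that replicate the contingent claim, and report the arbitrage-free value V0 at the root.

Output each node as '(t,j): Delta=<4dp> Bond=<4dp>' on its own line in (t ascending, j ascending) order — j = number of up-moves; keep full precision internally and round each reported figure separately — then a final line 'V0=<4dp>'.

Since d<R<u, set p* = (R−d)/(u−d) = 0.5909; price each node as the discounted p*-expectation of its children.
Payoff layer (t=2): V(2,0)=1.0000, V(2,1)=1.0000, V(2,2)=0.0000
Node (1,0) S=136.8000: V=(p*·1.0000+(1−p*)·1.0000)/1.16=0.8621; Δ=(1.0000−1.0000)/(183.3120−123.1200)=0.0000; B=V−Δ·S=0.8621
Node (1,1) S=203.6800: V=(p*·0.0000+(1−p*)·1.0000)/1.16=0.3527; Δ=(0.0000−1.0000)/(272.9312−183.3120)=-0.0112; B=V−Δ·S=2.6254
Node (0,0) S=152.0000: V=(p*·0.3527+(1−p*)·0.8621)/1.16=0.4837; Δ=(0.3527−0.8621)/(203.6800−136.8000)=-0.0076; B=V−Δ·S=1.6414
Check: Δ(0,0)·S0 + B(0,0) = 0.4837 = V0.

(0,0): Delta=-0.0076 Bond=1.6414
(1,0): Delta=0.0000 Bond=0.8621
(1,1): Delta=-0.0112 Bond=2.6254
V0=0.4837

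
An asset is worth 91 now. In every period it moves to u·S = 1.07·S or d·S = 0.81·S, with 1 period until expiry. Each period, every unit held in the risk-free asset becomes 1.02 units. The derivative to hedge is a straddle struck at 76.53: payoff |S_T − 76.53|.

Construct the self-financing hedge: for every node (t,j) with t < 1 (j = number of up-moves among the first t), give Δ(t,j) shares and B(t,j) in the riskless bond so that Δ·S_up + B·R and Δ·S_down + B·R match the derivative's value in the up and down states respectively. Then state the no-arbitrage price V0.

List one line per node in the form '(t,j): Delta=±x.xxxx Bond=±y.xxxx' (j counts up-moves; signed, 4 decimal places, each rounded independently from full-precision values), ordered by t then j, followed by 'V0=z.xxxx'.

(0,0): Delta=0.7616 Bond=-52.2738
V0=17.0339

Since d<R<u, set p* = (R−d)/(u−d) = 0.8077; price each node as the discounted p*-expectation of its children.
At expiry t=1: V(1,0)=2.8200, V(1,1)=20.8400
Node (0,0) S=91.0000: V=(p*·20.8400+(1−p*)·2.8200)/1.02=17.0339; Δ=(20.8400−2.8200)/(97.3700−73.7100)=0.7616; B=V−Δ·S=-52.2738
Root portfolio cost Δ·91+B reproduces V0=17.0339.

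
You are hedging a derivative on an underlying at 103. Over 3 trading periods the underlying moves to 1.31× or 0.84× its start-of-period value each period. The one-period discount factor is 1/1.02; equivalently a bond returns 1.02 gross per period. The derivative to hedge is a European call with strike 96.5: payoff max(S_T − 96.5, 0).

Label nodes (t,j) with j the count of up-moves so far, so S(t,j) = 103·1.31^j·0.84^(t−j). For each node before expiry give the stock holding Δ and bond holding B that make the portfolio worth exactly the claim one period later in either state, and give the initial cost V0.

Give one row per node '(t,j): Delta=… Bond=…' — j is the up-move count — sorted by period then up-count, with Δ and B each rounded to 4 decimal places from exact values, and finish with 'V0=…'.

(0,0): Delta=0.7297 Bond=-54.7086
(1,0): Delta=0.4799 Bond=-34.1953
(1,1): Delta=0.9877 Bond=-90.6148
(2,0): Delta=0.0000 Bond=0.0000
(2,1): Delta=0.9757 Bond=-91.0735
(2,2): Delta=1.0000 Bond=-94.6078
V0=20.4466

Risk-neutral probability p* = (R−d)/(u−d) = (1.02−0.84)/(1.31−0.84) = 0.3830.
Terminal values V(3,·): V(3,0)=0.0000, V(3,1)=0.0000, V(3,2)=51.9770, V(3,3)=135.0534
Node (2,0) S=72.6768: V=(p*·0.0000+(1−p*)·0.0000)/1.02=0.0000; Δ=(0.0000−0.0000)/(95.2066−61.0485)=0.0000; B=V−Δ·S=0.0000
Node (2,1) S=113.3412: V=(p*·51.9770+(1−p*)·0.0000)/1.02=19.5158; Δ=(51.9770−0.0000)/(148.4770−95.2066)=0.9757; B=V−Δ·S=-91.0735
Node (2,2) S=176.7583: V=(p*·135.0534+(1−p*)·51.9770)/1.02=82.1505; Δ=(135.0534−51.9770)/(231.5534−148.4770)=1.0000; B=V−Δ·S=-94.6078
Node (1,0) S=86.5200: V=(p*·19.5158+(1−p*)·0.0000)/1.02=7.3276; Δ=(19.5158−0.0000)/(113.3412−72.6768)=0.4799; B=V−Δ·S=-34.1953
Node (1,1) S=134.9300: V=(p*·82.1505+(1−p*)·19.5158)/1.02=42.6505; Δ=(82.1505−19.5158)/(176.7583−113.3412)=0.9877; B=V−Δ·S=-90.6148
Node (0,0) S=103.0000: V=(p*·42.6505+(1−p*)·7.3276)/1.02=20.4466; Δ=(42.6505−7.3276)/(134.9300−86.5200)=0.7297; B=V−Δ·S=-54.7086
Root portfolio cost Δ·103+B reproduces V0=20.4466.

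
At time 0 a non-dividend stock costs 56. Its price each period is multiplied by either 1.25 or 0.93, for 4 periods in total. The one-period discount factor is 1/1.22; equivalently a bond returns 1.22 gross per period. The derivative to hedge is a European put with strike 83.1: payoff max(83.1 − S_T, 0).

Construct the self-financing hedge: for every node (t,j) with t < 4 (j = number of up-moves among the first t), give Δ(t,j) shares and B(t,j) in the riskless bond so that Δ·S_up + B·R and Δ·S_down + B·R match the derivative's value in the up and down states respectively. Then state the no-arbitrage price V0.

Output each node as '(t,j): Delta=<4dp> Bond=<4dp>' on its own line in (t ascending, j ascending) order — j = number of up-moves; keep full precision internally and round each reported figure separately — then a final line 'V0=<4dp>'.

Since d<R<u, set p* = (R−d)/(u−d) = 0.9062; price each node as the discounted p*-expectation of its children.
Terminal values V(4,·): V(4,0)=41.2091, V(4,1)=26.7950, V(4,2)=7.4212, V(4,3)=0.0000, V(4,4)=0.0000
  t=3,j=0: stock 45.0440 → up 56.3050 (V=26.7950), down 41.8909 (V=41.2091). Price 23.0708; hedge Δ=-1.0000, bond B=68.1148.
  t=3,j=1: stock 60.5430 → up 75.6788 (V=7.4212), down 56.3050 (V=26.7950). Price 7.5718; hedge Δ=-1.0000, bond B=68.1148.
  t=3,j=2: stock 81.3750 → up 101.7188 (V=0.0000), down 75.6788 (V=7.4212). Price 0.5703; hedge Δ=-0.2850, bond B=23.7617.
  t=3,j=3: stock 109.3750 → up 136.7188 (V=0.0000), down 101.7188 (V=0.0000). Price 0.0000; hedge Δ=0.0000, bond B=0.0000.
  t=2,j=0: stock 48.4344 → up 60.5430 (V=7.5718), down 45.0440 (V=23.0708). Price 7.3974; hedge Δ=-1.0000, bond B=55.8318.
  t=2,j=1: stock 65.1000 → up 81.3750 (V=0.5703), down 60.5430 (V=7.5718). Price 1.0055; hedge Δ=-0.3361, bond B=22.8851.
  t=2,j=2: stock 87.5000 → up 109.3750 (V=0.0000), down 81.3750 (V=0.5703). Price 0.0438; hedge Δ=-0.0204, bond B=1.8259.
  t=1,j=0: stock 52.0800 → up 65.1000 (V=1.0055), down 48.4344 (V=7.3974). Price 1.3153; hedge Δ=-0.3835, bond B=21.2900.
  t=1,j=1: stock 70.0000 → up 87.5000 (V=0.0438), down 65.1000 (V=1.0055). Price 0.1098; hedge Δ=-0.0429, bond B=3.1150.
  t=0,j=0: stock 56.0000 → up 70.0000 (V=0.1098), down 52.0800 (V=1.3153). Price 0.1827; hedge Δ=-0.0673, bond B=3.9499.
Root portfolio cost Δ·56+B reproduces V0=0.1827.

(0,0): Delta=-0.0673 Bond=3.9499
(1,0): Delta=-0.3835 Bond=21.2900
(1,1): Delta=-0.0429 Bond=3.1150
(2,0): Delta=-1.0000 Bond=55.8318
(2,1): Delta=-0.3361 Bond=22.8851
(2,2): Delta=-0.0204 Bond=1.8259
(3,0): Delta=-1.0000 Bond=68.1148
(3,1): Delta=-1.0000 Bond=68.1148
(3,2): Delta=-0.2850 Bond=23.7617
(3,3): Delta=0.0000 Bond=0.0000
V0=0.1827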